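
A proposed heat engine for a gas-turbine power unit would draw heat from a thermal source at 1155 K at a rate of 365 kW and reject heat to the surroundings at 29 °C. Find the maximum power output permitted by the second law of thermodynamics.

T_C = 29 °C → 29 + 273.15 = 302.15 K.
By the Carnot theorem, η_max = 1 − T_C/T_H = 1 − 302.15/1155.00 = 0.7384.
W_max = η_max · Q_H = 0.7384 × 365 = 270 kW.

Ẇ_max ≈ 270 kW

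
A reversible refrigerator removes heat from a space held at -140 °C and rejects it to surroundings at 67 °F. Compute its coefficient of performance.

COP_R ≈ 0.8351

T_H = 67 °F → (67 − 32) × 5/9 = 19.44 °C = 292.59 K.
T_C = -140 °C → -140 + 273.15 = 133.15 K.
Carnot COP: COP_R = T_C/(T_H − T_C) = 133.15/(292.59 − 133.15) = 0.8351.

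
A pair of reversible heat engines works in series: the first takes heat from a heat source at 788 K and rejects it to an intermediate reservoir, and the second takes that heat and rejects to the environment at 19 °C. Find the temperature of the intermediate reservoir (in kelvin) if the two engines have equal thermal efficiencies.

T_m ≈ 480 K

T_C = 19 °C → 19 + 273.15 = 292.15 K.
Equal efficiencies require 1 − T_m/T_H = 1 − T_C/T_m, i.e. T_m/T_H = T_C/T_m, so T_m = √(T_H·T_C) = √(788.00 × 292.15) = 480 K.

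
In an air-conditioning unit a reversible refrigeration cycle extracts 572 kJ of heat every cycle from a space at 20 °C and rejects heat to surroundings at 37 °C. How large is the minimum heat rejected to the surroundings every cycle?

T_H = 37 °C → 37 + 273.15 = 310.15 K.
T_C = 20 °C → 20 + 273.15 = 293.15 K.
For a reversible cycle Q_H/Q_C = T_H/T_C, so Q_H = Q_C·T_H/T_C = 572 × 310.15/293.15 = 605 kJ.

Q_H ≈ 605 kJ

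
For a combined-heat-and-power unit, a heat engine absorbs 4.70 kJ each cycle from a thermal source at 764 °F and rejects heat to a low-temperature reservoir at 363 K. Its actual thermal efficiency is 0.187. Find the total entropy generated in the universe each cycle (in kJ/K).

ΔS_univ ≈ 0.003613 kJ/K

T_H = 764 °F → (764 − 32) × 5/9 = 406.67 °C = 679.82 K.
W = η·Q_H = 0.187 × 4.70 = 0.8789 kJ, so Q_C = Q_H − W = 3.821 kJ.
The hot reservoir loses entropy Q_H/T_H = 4.70/679.82 = 0.006914 kJ/K; the cold reservoir gains Q_C/T_C = 3.821/363.00 = 0.01053 kJ/K.
ΔS_univ = −Q_H/T_H + Q_C/T_C = 0.003613 kJ/K (> 0, since η = 0.187 < η_Carnot = 0.466).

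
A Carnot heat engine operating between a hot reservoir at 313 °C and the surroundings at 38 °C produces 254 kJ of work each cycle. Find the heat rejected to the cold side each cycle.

Q_C ≈ 287 kJ

T_H = 313 °C → 313 + 273.15 = 586.15 K.
T_C = 38 °C → 38 + 273.15 = 311.15 K.
Carnot efficiency: η = 1 − T_C/T_H = 1 − 311.15/586.15 = 0.4692.
Since Q_C/Q_H = T_C/T_H and Q_H = W/η, Q_C = W·T_C/(T_H − T_C) = 254 × 311.15/275.00 = 287 kJ.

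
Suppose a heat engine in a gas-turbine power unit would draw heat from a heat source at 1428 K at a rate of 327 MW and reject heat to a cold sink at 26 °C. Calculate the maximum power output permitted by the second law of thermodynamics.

T_C = 26 °C → 26 + 273.15 = 299.15 K.
By the Carnot theorem, η_max = 1 − T_C/T_H = 1 − 299.15/1428.00 = 0.7905.
W_max = η_max · Q_H = 0.7905 × 327 = 258 MW.

Ẇ_max ≈ 258 MW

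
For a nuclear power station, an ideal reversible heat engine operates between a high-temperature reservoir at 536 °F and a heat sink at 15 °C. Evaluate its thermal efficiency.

η ≈ 0.4791

T_H = 536 °F → (536 − 32) × 5/9 = 280.00 °C = 553.15 K.
T_C = 15 °C → 15 + 273.15 = 288.15 K.
The Carnot efficiency is η = 1 − T_C/T_H = 1 − 288.15/553.15 = 0.4791.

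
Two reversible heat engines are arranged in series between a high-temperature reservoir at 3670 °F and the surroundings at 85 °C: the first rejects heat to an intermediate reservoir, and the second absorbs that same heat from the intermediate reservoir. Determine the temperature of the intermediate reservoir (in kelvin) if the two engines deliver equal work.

T_H = 3670 °F → (3670 − 32) × 5/9 = 2021.11 °C = 2294.26 K.
T_C = 85 °C → 85 + 273.15 = 358.15 K.
For reversible stages Q_m = Q_H·(T_m/T_H). Setting W₁ = Q_H(1 − T_m/T_H) equal to W₂ = Q_m(1 − T_C/T_m) = Q_H·(T_m − T_C)/T_H gives T_H − T_m = T_m − T_C, so T_m = (T_H + T_C)/2 = (2294.26 + 358.15)/2 = 1330 K.

T_m ≈ 1330 K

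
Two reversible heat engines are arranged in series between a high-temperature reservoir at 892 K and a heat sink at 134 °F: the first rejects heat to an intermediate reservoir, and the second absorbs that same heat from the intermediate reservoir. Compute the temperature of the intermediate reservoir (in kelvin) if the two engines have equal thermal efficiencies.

T_C = 134 °F → (134 − 32) × 5/9 = 56.67 °C = 329.82 K.
Equal efficiencies require 1 − T_m/T_H = 1 − T_C/T_m, i.e. T_m/T_H = T_C/T_m, so T_m = √(T_H·T_C) = √(892.00 × 329.82) = 542 K.

T_m ≈ 542 K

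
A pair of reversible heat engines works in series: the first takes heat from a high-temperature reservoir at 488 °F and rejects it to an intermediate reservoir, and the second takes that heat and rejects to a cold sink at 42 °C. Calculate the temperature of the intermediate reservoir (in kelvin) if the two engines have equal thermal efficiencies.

T_H = 488 °F → (488 − 32) × 5/9 = 253.33 °C = 526.48 K.
T_C = 42 °C → 42 + 273.15 = 315.15 K.
Equal efficiencies require 1 − T_m/T_H = 1 − T_C/T_m, i.e. T_m/T_H = T_C/T_m, so T_m = √(T_H·T_C) = √(526.48 × 315.15) = 407 K.

T_m ≈ 407 K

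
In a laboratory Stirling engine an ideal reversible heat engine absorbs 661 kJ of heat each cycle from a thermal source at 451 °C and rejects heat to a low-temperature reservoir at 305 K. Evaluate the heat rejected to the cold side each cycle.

Q_C ≈ 278 kJ

T_H = 451 °C → 451 + 273.15 = 724.15 K.
The Carnot efficiency is η = 1 − T_C/T_H = 1 − 305.00/724.15 = 0.5788.
For a reversible cycle Q_C/Q_H = T_C/T_H, so Q_C = 661 × 305.00/724.15 = 278 kJ.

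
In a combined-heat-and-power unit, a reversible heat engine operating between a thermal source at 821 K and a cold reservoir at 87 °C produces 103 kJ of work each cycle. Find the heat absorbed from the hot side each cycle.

Q_H ≈ 183 kJ

T_C = 87 °C → 87 + 273.15 = 360.15 K.
Carnot efficiency: η = 1 − T_C/T_H = 1 − 360.15/821.00 = 0.5613.
Q_H = W/η = 103/0.5613 = 183 kJ.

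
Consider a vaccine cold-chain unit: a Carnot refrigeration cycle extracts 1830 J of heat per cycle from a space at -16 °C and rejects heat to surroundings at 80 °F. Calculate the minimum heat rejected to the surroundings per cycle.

T_H = 80 °F → (80 − 32) × 5/9 = 26.67 °C = 299.82 K.
T_C = -16 °C → -16 + 273.15 = 257.15 K.
For a reversible cycle Q_H/Q_C = T_H/T_C, so Q_H = Q_C·T_H/T_C = 1830 × 299.82/257.15 = 2130 J.

Q_H ≈ 2130 J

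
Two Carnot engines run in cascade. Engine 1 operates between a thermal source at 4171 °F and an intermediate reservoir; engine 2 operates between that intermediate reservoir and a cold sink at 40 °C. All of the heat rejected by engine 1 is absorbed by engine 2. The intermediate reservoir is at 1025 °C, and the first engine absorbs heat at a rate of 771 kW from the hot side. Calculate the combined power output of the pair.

T_H = 4171 °F → (4171 − 32) × 5/9 = 2299.44 °C = 2572.59 K.
T_C = 40 °C → 40 + 273.15 = 313.15 K.
Two reversible stages in series are equivalent to a single Carnot engine between T_H and T_C, so η_total = 1 − T_C/T_H = 1 − 313.15/2572.59 = 0.8783.
W_total = η_total · Q_H = 0.8783 × 771 = 677.1 kW.

Ẇ_total ≈ 677.1 kW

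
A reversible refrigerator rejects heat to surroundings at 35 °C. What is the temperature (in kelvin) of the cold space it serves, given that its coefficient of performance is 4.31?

T_H = 35 °C → 35 + 273.15 = 308.15 K.
COP_R = T_C/(T_H − T_C) ⇒ T_C = T_H·COP_R/(1 + COP_R) = 308.15 × 4.31/(1 + 4.31) = 250 K.

T_C ≈ 250 K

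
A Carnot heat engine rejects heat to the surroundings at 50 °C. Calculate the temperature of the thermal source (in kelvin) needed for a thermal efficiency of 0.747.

T_H ≈ 1280 K

T_C = 50 °C → 50 + 273.15 = 323.15 K.
From η = 1 − T_C/T_H, solving for T_H gives T_H = T_C/(1 − η) = 323.15/(1 − 0.747) = 1280 K.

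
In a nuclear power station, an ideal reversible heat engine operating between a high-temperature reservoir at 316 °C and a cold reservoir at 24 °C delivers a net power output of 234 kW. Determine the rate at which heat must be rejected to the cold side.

Q̇_C ≈ 238 kW

T_H = 316 °C → 316 + 273.15 = 589.15 K.
T_C = 24 °C → 24 + 273.15 = 297.15 K.
Since the cycle is reversible, η = 1 − T_C/T_H = 1 − 297.15/589.15 = 0.4956.
Since Q_C/Q_H = T_C/T_H and Q_H = W/η, Q_C = W·T_C/(T_H − T_C) = 234 × 297.15/292.00 = 238 kW.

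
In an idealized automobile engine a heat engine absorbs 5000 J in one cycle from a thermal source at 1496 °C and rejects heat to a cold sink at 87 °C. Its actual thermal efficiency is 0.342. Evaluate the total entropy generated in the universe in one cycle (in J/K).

ΔS_univ ≈ 6.31 J/K

T_H = 1496 °C → 1496 + 273.15 = 1769.15 K.
T_C = 87 °C → 87 + 273.15 = 360.15 K.
W = η·Q_H = 0.342 × 5000 = 1710 J, so Q_C = Q_H − W = 3290 J.
Entropy balance on the reservoirs: −Q_H/T_H = -2.826 J/K, +Q_C/T_C = 9.135 J/K.
ΔS_univ = −Q_H/T_H + Q_C/T_C = 6.31 J/K (> 0, since η = 0.342 < η_Carnot = 0.796).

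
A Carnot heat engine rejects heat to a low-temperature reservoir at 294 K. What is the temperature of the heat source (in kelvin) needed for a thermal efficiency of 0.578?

From η = 1 − T_C/T_H, solving for T_H gives T_H = T_C/(1 − η) = 294.00/(1 − 0.578) = 697 K.

T_H ≈ 697 K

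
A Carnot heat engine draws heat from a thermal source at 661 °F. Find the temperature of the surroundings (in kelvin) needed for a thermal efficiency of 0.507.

T_C ≈ 307 K

T_H = 661 °F → (661 − 32) × 5/9 = 349.44 °C = 622.59 K.
From η = 1 − T_C/T_H, T_C = T_H·(1 − η) = 622.59 × (1 − 0.507) = 307 K.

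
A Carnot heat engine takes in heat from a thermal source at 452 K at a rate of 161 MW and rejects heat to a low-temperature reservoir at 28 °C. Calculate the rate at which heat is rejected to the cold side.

T_C = 28 °C → 28 + 273.15 = 301.15 K.
The Carnot efficiency is η = 1 − T_C/T_H = 1 − 301.15/452.00 = 0.3337.
For a reversible cycle Q_C/Q_H = T_C/T_H, so Q_C = 161 × 301.15/452.00 = 107 MW.

Q̇_C ≈ 107 MW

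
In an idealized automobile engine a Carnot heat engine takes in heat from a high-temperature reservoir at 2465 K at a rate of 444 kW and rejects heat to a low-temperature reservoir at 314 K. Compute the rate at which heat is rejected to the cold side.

The Carnot efficiency is η = 1 − T_C/T_H = 1 − 314.00/2465.00 = 0.8726.
For a reversible cycle Q_C/Q_H = T_C/T_H, so Q_C = 444 × 314.00/2465.00 = 56.56 kW.

Q̇_C ≈ 56.56 kW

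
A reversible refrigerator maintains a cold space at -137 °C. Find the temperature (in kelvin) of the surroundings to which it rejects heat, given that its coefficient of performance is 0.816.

T_H ≈ 303 K

T_C = -137 °C → -137 + 273.15 = 136.15 K.
COP_R = T_C/(T_H − T_C) ⇒ T_H = T_C·(1 + 1/COP_R) = 136.15 × (1 + 1/0.816) = 303 K.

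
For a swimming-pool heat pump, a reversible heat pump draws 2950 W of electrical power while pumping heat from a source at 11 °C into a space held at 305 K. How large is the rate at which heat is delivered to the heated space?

T_C = 11 °C → 11 + 273.15 = 284.15 K.
COP_HP = T_H/(T_H − T_C) = 305.00/20.85 = 14.6283.
Q_H = COP_HP · W = 14.6283 × 2950 = 43200 W.

Q̇_H ≈ 43200 W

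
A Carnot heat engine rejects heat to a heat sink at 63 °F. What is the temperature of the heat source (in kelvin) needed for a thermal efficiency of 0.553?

T_C = 63 °F → (63 − 32) × 5/9 = 17.22 °C = 290.37 K.
From η = 1 − T_C/T_H, solving for T_H gives T_H = T_C/(1 − η) = 290.37/(1 − 0.553) = 649.6 K.

T_H ≈ 649.6 K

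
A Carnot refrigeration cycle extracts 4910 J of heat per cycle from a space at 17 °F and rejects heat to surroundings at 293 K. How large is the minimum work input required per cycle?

T_C = 17 °F → (17 − 32) × 5/9 = -8.33 °C = 264.82 K.
COP_R = T_C/(T_H − T_C) = 264.82/28.18 = 9.3962.
W = Q_C/COP_R = 4910/9.3962 = 522.6 J.

W_in ≈ 522.6 J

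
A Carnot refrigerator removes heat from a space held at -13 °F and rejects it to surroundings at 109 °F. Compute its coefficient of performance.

COP_R ≈ 3.661

T_H = 109 °F → (109 − 32) × 5/9 = 42.78 °C = 315.93 K.
T_C = -13 °F → (-13 − 32) × 5/9 = -25.00 °C = 248.15 K.
The reversible coefficient of performance is COP_R = T_C/(T_H − T_C) = 248.15/(315.93 − 248.15) = 3.661.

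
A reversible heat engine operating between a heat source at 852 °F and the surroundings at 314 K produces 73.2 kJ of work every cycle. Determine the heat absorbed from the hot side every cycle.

T_H = 852 °F → (852 − 32) × 5/9 = 455.56 °C = 728.71 K.
Carnot efficiency: η = 1 − T_C/T_H = 1 − 314.00/728.71 = 0.5691.
Q_H = W/η = 73.2/0.5691 = 129 kJ.

Q_H ≈ 129 kJ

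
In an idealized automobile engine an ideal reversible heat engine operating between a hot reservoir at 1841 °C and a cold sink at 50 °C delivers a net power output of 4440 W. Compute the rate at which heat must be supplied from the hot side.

T_H = 1841 °C → 1841 + 273.15 = 2114.15 K.
T_C = 50 °C → 50 + 273.15 = 323.15 K.
Carnot efficiency: η = 1 − T_C/T_H = 1 − 323.15/2114.15 = 0.8471.
Q_H = W/η = 4440/0.8471 = 5240 W.

Q̇_H ≈ 5240 W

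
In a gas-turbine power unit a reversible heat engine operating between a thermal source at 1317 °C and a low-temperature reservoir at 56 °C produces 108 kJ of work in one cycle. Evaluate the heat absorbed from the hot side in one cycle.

Q_H ≈ 136.2 kJ

T_H = 1317 °C → 1317 + 273.15 = 1590.15 K.
T_C = 56 °C → 56 + 273.15 = 329.15 K.
For a reversible engine, η = 1 − T_C/T_H = 1 − 329.15/1590.15 = 0.7930.
Q_H = W/η = 108/0.7930 = 136.2 kJ.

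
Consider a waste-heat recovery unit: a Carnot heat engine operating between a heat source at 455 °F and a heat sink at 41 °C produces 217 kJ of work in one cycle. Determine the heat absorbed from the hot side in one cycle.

T_H = 455 °F → (455 − 32) × 5/9 = 235.00 °C = 508.15 K.
T_C = 41 °C → 41 + 273.15 = 314.15 K.
For a reversible engine, η = 1 − T_C/T_H = 1 − 314.15/508.15 = 0.3818.
Q_H = W/η = 217/0.3818 = 568 kJ.

Q_H ≈ 568 kJ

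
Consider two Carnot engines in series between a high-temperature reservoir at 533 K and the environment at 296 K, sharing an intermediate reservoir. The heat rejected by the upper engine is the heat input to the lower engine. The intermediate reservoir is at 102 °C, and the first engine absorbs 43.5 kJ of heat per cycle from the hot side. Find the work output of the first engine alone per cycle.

T_m = 102 °C → 102 + 273.15 = 375.15 K.
First-stage efficiency η₁ = 1 − T_m/T_H = 1 − 375.15/533.00 = 0.2962.
W₁ = η₁·Q_H = 0.2962 × 43.5 = 12.9 kJ.

W₁ ≈ 12.9 kJ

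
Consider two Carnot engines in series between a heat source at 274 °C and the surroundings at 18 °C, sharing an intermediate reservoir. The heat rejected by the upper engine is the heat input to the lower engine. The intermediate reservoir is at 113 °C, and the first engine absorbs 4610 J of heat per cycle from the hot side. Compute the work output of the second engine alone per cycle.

W₂ ≈ 800 J

T_H = 274 °C → 274 + 273.15 = 547.15 K.
T_C = 18 °C → 18 + 273.15 = 291.15 K.
T_m = 113 °C → 113 + 273.15 = 386.15 K.
Heat entering the second stage: Q_m = Q_H·(T_m/T_H) = 4610 × 386.15/547.15 = 3250 J.
Second-stage efficiency η₂ = 1 − T_C/T_m = 1 − 291.15/386.15 = 0.2460, so W₂ = η₂·Q_m = 800 J.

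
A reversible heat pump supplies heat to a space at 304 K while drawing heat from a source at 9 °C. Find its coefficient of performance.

COP_HP ≈ 13.91

T_C = 9 °C → 9 + 273.15 = 282.15 K.
Reversible heating COP: COP_HP = T_H/(T_H − T_C) = 304.00/(304.00 − 282.15) = 13.91.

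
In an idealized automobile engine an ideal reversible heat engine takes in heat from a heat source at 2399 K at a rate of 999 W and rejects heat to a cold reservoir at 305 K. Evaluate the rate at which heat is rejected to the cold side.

Q̇_C ≈ 127.0 W

η_rev = 1 − T_C/T_H = 1 − 305.00/2399.00 = 0.8729.
For a reversible cycle Q_C/Q_H = T_C/T_H, so Q_C = 999 × 305.00/2399.00 = 127.0 W.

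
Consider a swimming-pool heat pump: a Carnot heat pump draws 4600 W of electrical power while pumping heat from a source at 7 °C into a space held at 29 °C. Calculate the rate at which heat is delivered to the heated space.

T_H = 29 °C → 29 + 273.15 = 302.15 K.
T_C = 7 °C → 7 + 273.15 = 280.15 K.
The Carnot heat-pump COP is COP_HP = T_H/(T_H − T_C) = 302.15/22.00 = 13.7341.
Q_H = COP_HP · W = 13.7341 × 4600 = 63200 W.

Q̇_H ≈ 63200 W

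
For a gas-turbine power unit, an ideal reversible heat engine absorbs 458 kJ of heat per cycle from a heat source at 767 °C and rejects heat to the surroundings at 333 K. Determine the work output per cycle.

W ≈ 311 kJ

T_H = 767 °C → 767 + 273.15 = 1040.15 K.
The Carnot efficiency is η = 1 − T_C/T_H = 1 − 333.00/1040.15 = 0.6799.
W = η·Q_H = 0.6799 × 458 = 311 kJ.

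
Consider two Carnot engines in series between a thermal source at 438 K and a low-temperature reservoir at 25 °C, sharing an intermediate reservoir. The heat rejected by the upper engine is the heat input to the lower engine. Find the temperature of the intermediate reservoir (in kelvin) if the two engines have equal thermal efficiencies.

T_m ≈ 361.4 K

T_C = 25 °C → 25 + 273.15 = 298.15 K.
Equal efficiencies require 1 − T_m/T_H = 1 − T_C/T_m, i.e. T_m/T_H = T_C/T_m, so T_m = √(T_H·T_C) = √(438.00 × 298.15) = 361.4 K.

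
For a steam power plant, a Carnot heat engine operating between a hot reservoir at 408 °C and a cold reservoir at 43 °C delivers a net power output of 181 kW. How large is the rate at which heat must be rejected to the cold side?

T_H = 408 °C → 408 + 273.15 = 681.15 K.
T_C = 43 °C → 43 + 273.15 = 316.15 K.
For a reversible engine, η = 1 − T_C/T_H = 1 − 316.15/681.15 = 0.5359.
Since Q_C/Q_H = T_C/T_H and Q_H = W/η, Q_C = W·T_C/(T_H − T_C) = 181 × 316.15/365.00 = 157 kW.

Q̇_C ≈ 157 kW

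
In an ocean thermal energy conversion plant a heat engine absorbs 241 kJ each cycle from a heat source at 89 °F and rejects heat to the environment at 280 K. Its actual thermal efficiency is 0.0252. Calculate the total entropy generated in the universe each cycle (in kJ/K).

ΔS_univ ≈ 0.0484 kJ/K

T_H = 89 °F → (89 − 32) × 5/9 = 31.67 °C = 304.82 K.
W = η·Q_H = 0.0252 × 241 = 6.073 kJ, so Q_C = Q_H − W = 234.9 kJ.
The hot reservoir loses entropy Q_H/T_H = 241/304.82 = 0.7906 kJ/K; the cold reservoir gains Q_C/T_C = 234.9/280.00 = 0.8390 kJ/K.
ΔS_univ = −Q_H/T_H + Q_C/T_C = 0.0484 kJ/K (> 0, since η = 0.0252 < η_Carnot = 0.081).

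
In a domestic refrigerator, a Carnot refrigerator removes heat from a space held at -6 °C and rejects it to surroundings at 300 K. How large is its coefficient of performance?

COP_R ≈ 8.132

T_C = -6 °C → -6 + 273.15 = 267.15 K.
The reversible coefficient of performance is COP_R = T_C/(T_H − T_C) = 267.15/(300.00 − 267.15) = 8.132.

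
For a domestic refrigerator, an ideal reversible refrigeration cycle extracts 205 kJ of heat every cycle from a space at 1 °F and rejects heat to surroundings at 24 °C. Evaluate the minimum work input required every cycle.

W_in ≈ 33.0 kJ

T_H = 24 °C → 24 + 273.15 = 297.15 K.
T_C = 1 °F → (1 − 32) × 5/9 = -17.22 °C = 255.93 K.
Carnot COP: COP_R = T_C/(T_H − T_C) = 255.93/41.22 = 6.2085.
W = Q_C/COP_R = 205/6.2085 = 33.0 kJ.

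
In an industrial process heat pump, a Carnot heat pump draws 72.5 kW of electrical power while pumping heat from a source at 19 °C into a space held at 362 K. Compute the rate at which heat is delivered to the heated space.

T_C = 19 °C → 19 + 273.15 = 292.15 K.
COP_HP = T_H/(T_H − T_C) = 362.00/69.85 = 5.1825.
Q_H = COP_HP · W = 5.1825 × 72.5 = 375.7 kW.

Q̇_H ≈ 375.7 kW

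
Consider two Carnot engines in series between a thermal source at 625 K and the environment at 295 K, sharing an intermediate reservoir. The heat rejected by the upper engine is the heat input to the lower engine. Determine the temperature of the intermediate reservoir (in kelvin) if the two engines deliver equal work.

For reversible stages Q_m = Q_H·(T_m/T_H). Setting W₁ = Q_H(1 − T_m/T_H) equal to W₂ = Q_m(1 − T_C/T_m) = Q_H·(T_m − T_C)/T_H gives T_H − T_m = T_m − T_C, so T_m = (T_H + T_C)/2 = (625.00 + 295.00)/2 = 460 K.

T_m ≈ 460 K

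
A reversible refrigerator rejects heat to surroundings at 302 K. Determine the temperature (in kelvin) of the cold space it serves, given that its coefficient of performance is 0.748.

COP_R = T_C/(T_H − T_C) ⇒ T_C = T_H·COP_R/(1 + COP_R) = 302.00 × 0.748/(1 + 0.748) = 129 K.

T_C ≈ 129 K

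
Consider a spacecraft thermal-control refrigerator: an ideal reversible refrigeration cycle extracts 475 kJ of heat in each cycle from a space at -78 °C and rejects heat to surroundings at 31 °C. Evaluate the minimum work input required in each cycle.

W_in ≈ 265.3 kJ

T_H = 31 °C → 31 + 273.15 = 304.15 K.
T_C = -78 °C → -78 + 273.15 = 195.15 K.
COP_R = T_C/(T_H − T_C) = 195.15/109.00 = 1.7904.
W = Q_C/COP_R = 475/1.7904 = 265.3 kJ.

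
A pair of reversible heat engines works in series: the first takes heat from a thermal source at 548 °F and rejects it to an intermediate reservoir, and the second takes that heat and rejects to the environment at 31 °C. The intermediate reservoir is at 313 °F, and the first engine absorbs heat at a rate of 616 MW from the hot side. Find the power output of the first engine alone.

Ẇ₁ ≈ 144 MW

T_H = 548 °F → (548 − 32) × 5/9 = 286.67 °C = 559.82 K.
T_C = 31 °C → 31 + 273.15 = 304.15 K.
T_m = 313 °F → (313 − 32) × 5/9 = 156.11 °C = 429.26 K.
First-stage efficiency η₁ = 1 − T_m/T_H = 1 − 429.26/559.82 = 0.2332.
W₁ = η₁·Q_H = 0.2332 × 616 = 144 MW.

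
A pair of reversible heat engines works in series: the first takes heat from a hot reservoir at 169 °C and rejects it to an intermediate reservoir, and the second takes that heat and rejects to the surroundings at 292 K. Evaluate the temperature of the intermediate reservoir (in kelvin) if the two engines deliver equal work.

T_m ≈ 367 K

T_H = 169 °C → 169 + 273.15 = 442.15 K.
For reversible stages Q_m = Q_H·(T_m/T_H). Setting W₁ = Q_H(1 − T_m/T_H) equal to W₂ = Q_m(1 − T_C/T_m) = Q_H·(T_m − T_C)/T_H gives T_H − T_m = T_m − T_C, so T_m = (T_H + T_C)/2 = (442.15 + 292.00)/2 = 367 K.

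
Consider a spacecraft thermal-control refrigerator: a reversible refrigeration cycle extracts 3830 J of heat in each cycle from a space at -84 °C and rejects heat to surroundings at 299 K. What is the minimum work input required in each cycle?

T_C = -84 °C → -84 + 273.15 = 189.15 K.
Carnot COP: COP_R = T_C/(T_H − T_C) = 189.15/109.85 = 1.7219.
W = Q_C/COP_R = 3830/1.7219 = 2220 J.

W_in ≈ 2220 J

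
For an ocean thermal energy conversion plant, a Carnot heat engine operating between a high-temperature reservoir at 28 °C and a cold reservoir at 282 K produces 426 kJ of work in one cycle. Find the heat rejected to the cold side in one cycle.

T_H = 28 °C → 28 + 273.15 = 301.15 K.
Since the cycle is reversible, η = 1 − T_C/T_H = 1 − 282.00/301.15 = 0.0636.
Since Q_C/Q_H = T_C/T_H and Q_H = W/η, Q_C = W·T_C/(T_H − T_C) = 426 × 282.00/19.15 = 6270 kJ.

Q_C ≈ 6270 kJ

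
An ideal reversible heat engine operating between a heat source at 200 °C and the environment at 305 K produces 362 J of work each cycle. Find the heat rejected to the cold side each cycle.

T_H = 200 °C → 200 + 273.15 = 473.15 K.
The Carnot efficiency is η = 1 − T_C/T_H = 1 − 305.00/473.15 = 0.3554.
Since Q_C/Q_H = T_C/T_H and Q_H = W/η, Q_C = W·T_C/(T_H − T_C) = 362 × 305.00/168.15 = 657 J.

Q_C ≈ 657 J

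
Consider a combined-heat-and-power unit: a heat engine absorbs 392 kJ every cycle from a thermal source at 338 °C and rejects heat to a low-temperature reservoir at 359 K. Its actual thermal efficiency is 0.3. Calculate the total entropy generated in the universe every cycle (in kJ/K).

ΔS_univ ≈ 0.123 kJ/K

T_H = 338 °C → 338 + 273.15 = 611.15 K.
W = η·Q_H = 0.3 × 392 = 117.6 kJ, so Q_C = Q_H − W = 274.4 kJ.
Entropy balance on the reservoirs: −Q_H/T_H = -0.6414 kJ/K, +Q_C/T_C = 0.7643 kJ/K.
ΔS_univ = −Q_H/T_H + Q_C/T_C = 0.123 kJ/K (> 0, since η = 0.3 < η_Carnot = 0.413).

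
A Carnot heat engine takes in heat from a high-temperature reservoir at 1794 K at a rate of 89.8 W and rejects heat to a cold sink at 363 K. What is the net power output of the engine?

Ẇ ≈ 71.6 W

The Carnot efficiency is η = 1 − T_C/T_H = 1 − 363.00/1794.00 = 0.7977.
W = η·Q_H = 0.7977 × 89.8 = 71.6 W.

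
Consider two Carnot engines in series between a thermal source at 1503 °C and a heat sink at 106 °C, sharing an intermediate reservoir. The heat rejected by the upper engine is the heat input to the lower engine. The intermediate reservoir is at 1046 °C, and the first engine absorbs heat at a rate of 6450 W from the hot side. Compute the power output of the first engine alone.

Ẇ₁ ≈ 1660 W

T_H = 1503 °C → 1503 + 273.15 = 1776.15 K.
T_C = 106 °C → 106 + 273.15 = 379.15 K.
T_m = 1046 °C → 1046 + 273.15 = 1319.15 K.
First-stage efficiency η₁ = 1 − T_m/T_H = 1 − 1319.15/1776.15 = 0.2573.
W₁ = η₁·Q_H = 0.2573 × 6450 = 1660 W.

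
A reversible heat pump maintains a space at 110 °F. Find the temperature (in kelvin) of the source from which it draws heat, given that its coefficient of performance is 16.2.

T_H = 110 °F → (110 − 32) × 5/9 = 43.33 °C = 316.48 K.
COP_HP = T_H/(T_H − T_C) ⇒ T_C = T_H·(COP_HP − 1)/COP_HP = 316.48 × (16.2 − 1)/16.2 = 297 K.

T_C ≈ 297 K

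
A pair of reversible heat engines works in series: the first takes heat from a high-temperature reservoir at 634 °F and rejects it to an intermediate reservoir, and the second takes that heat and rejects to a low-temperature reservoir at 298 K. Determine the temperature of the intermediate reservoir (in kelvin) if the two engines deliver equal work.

T_m ≈ 453 K

T_H = 634 °F → (634 − 32) × 5/9 = 334.44 °C = 607.59 K.
For reversible stages Q_m = Q_H·(T_m/T_H). Setting W₁ = Q_H(1 − T_m/T_H) equal to W₂ = Q_m(1 − T_C/T_m) = Q_H·(T_m − T_C)/T_H gives T_H − T_m = T_m − T_C, so T_m = (T_H + T_C)/2 = (607.59 + 298.00)/2 = 453 K.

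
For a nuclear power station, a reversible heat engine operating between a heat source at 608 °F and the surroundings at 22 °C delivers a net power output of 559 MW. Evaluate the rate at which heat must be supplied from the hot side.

T_H = 608 °F → (608 − 32) × 5/9 = 320.00 °C = 593.15 K.
T_C = 22 °C → 22 + 273.15 = 295.15 K.
The Carnot efficiency is η = 1 − T_C/T_H = 1 − 295.15/593.15 = 0.5024.
Q_H = W/η = 559/0.5024 = 1113 MW.

Q̇_H ≈ 1113 MW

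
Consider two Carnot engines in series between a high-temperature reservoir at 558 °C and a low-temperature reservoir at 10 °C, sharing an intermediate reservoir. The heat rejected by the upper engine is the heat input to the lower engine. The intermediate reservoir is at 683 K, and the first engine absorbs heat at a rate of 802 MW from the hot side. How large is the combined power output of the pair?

T_H = 558 °C → 558 + 273.15 = 831.15 K.
T_C = 10 °C → 10 + 273.15 = 283.15 K.
Two reversible stages in series are equivalent to a single Carnot engine between T_H and T_C, so η_total = 1 − T_C/T_H = 1 − 283.15/831.15 = 0.6593.
W_total = η_total · Q_H = 0.6593 × 802 = 529 MW.

Ẇ_total ≈ 529 MW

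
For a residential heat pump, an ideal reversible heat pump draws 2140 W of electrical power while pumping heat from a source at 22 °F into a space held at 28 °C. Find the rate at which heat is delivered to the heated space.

T_H = 28 °C → 28 + 273.15 = 301.15 K.
T_C = 22 °F → (22 − 32) × 5/9 = -5.56 °C = 267.59 K.
COP_HP = T_H/(T_H − T_C) = 301.15/33.56 = 8.9747.
Q_H = COP_HP · W = 8.9747 × 2140 = 19200 W.

Q̇_H ≈ 19200 W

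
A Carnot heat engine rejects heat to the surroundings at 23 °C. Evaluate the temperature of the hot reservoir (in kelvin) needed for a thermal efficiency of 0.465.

T_C = 23 °C → 23 + 273.15 = 296.15 K.
From η = 1 − T_C/T_H, solving for T_H gives T_H = T_C/(1 − η) = 296.15/(1 − 0.465) = 554 K.

T_H ≈ 554 K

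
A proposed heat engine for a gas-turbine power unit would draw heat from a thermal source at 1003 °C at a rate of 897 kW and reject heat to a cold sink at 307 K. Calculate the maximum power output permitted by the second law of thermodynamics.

Ẇ_max ≈ 681.2 kW

T_H = 1003 °C → 1003 + 273.15 = 1276.15 K.
The upper bound on efficiency is η_max = 1 − T_C/T_H = 1 − 307.00/1276.15 = 0.7594.
W_max = η_max · Q_H = 0.7594 × 897 = 681.2 kW.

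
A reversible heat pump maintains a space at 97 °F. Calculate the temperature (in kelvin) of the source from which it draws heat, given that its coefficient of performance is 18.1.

T_H = 97 °F → (97 − 32) × 5/9 = 36.11 °C = 309.26 K.
COP_HP = T_H/(T_H − T_C) ⇒ T_C = T_H·(COP_HP − 1)/COP_HP = 309.26 × (18.1 − 1)/18.1 = 292.2 K.

T_C ≈ 292.2 K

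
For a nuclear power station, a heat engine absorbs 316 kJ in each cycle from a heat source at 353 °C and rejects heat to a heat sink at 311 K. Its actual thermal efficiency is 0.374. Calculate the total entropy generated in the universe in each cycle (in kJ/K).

T_H = 353 °C → 353 + 273.15 = 626.15 K.
W = η·Q_H = 0.374 × 316 = 118.2 kJ, so Q_C = Q_H − W = 197.8 kJ.
Reservoir entropy changes: ΔS_H = −Q_H/T_H = −316/626.15 = -0.5047 kJ/K and ΔS_C = +Q_C/T_C = 197.8/311.00 = 0.6361 kJ/K.
ΔS_univ = −Q_H/T_H + Q_C/T_C = 0.1314 kJ/K (> 0, since η = 0.374 < η_Carnot = 0.503).

ΔS_univ ≈ 0.1314 kJ/K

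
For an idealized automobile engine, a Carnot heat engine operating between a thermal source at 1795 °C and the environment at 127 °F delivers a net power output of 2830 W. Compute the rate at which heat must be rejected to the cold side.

T_H = 1795 °C → 1795 + 273.15 = 2068.15 K.
T_C = 127 °F → (127 − 32) × 5/9 = 52.78 °C = 325.93 K.
Carnot efficiency: η = 1 − T_C/T_H = 1 − 325.93/2068.15 = 0.8424.
Since Q_C/Q_H = T_C/T_H and Q_H = W/η, Q_C = W·T_C/(T_H − T_C) = 2830 × 325.93/1742.22 = 529.4 W.

Q̇_C ≈ 529.4 W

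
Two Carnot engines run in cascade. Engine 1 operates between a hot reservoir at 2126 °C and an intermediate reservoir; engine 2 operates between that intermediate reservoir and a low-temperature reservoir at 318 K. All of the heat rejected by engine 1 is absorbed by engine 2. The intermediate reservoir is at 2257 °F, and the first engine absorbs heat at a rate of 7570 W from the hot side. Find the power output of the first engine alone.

T_H = 2126 °C → 2126 + 273.15 = 2399.15 K.
T_m = 2257 °F → (2257 − 32) × 5/9 = 1236.11 °C = 1509.26 K.
First-stage efficiency η₁ = 1 − T_m/T_H = 1 − 1509.26/2399.15 = 0.3709.
W₁ = η₁·Q_H = 0.3709 × 7570 = 2808 W.

Ẇ₁ ≈ 2808 W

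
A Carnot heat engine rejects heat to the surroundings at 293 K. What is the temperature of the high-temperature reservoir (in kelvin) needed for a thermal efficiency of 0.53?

T_H ≈ 623 K

From η = 1 − T_C/T_H, solving for T_H gives T_H = T_C/(1 − η) = 293.00/(1 − 0.53) = 623 K.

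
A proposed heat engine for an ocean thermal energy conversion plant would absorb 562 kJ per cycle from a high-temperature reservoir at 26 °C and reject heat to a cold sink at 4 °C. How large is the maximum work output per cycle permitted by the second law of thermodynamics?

W_max ≈ 41.3 kJ

T_H = 26 °C → 26 + 273.15 = 299.15 K.
T_C = 4 °C → 4 + 273.15 = 277.15 K.
By the Carnot theorem, η_max = 1 − T_C/T_H = 1 − 277.15/299.15 = 0.0735.
W_max = η_max · Q_H = 0.0735 × 562 = 41.3 kJ.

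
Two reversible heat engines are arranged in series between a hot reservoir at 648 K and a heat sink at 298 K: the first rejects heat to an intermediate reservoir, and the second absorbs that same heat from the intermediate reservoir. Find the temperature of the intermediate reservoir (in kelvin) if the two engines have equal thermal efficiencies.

Equal efficiencies require 1 − T_m/T_H = 1 − T_C/T_m, i.e. T_m/T_H = T_C/T_m, so T_m = √(T_H·T_C) = √(648.00 × 298.00) = 439.4 K.

T_m ≈ 439.4 K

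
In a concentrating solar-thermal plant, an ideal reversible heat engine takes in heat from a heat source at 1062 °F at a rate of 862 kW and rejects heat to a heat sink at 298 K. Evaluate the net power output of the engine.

T_H = 1062 °F → (1062 − 32) × 5/9 = 572.22 °C = 845.37 K.
η_rev = 1 − T_C/T_H = 1 − 298.00/845.37 = 0.6475.
W = η·Q_H = 0.6475 × 862 = 558.1 kW.

Ẇ ≈ 558.1 kW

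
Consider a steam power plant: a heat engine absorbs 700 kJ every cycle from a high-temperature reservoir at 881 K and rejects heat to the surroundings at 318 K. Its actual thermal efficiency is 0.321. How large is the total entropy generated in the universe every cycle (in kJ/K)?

ΔS_univ ≈ 0.7001 kJ/K

W = η·Q_H = 0.321 × 700 = 224.7 kJ, so Q_C = Q_H − W = 475.3 kJ.
The hot reservoir loses entropy Q_H/T_H = 700/881.00 = 0.7946 kJ/K; the cold reservoir gains Q_C/T_C = 475.3/318.00 = 1.495 kJ/K.
ΔS_univ = −Q_H/T_H + Q_C/T_C = 0.7001 kJ/K (> 0, since η = 0.321 < η_Carnot = 0.639).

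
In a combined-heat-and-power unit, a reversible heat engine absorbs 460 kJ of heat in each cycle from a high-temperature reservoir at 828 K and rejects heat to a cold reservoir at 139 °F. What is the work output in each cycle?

W ≈ 275 kJ

T_C = 139 °F → (139 − 32) × 5/9 = 59.44 °C = 332.59 K.
η_rev = 1 − T_C/T_H = 1 − 332.59/828.00 = 0.5983.
W = η·Q_H = 0.5983 × 460 = 275 kJ.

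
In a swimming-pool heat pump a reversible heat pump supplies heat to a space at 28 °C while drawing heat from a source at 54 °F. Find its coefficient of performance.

COP_HP ≈ 19.1

T_H = 28 °C → 28 + 273.15 = 301.15 K.
T_C = 54 °F → (54 − 32) × 5/9 = 12.22 °C = 285.37 K.
For a reversible heat pump, COP_HP = T_H/(T_H − T_C) = 301.15/(301.15 − 285.37) = 19.1.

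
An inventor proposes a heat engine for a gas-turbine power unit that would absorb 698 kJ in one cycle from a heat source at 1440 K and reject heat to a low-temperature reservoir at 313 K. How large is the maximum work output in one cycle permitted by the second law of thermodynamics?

No engine can exceed the Carnot limit: η_max = 1 − T_C/T_H = 1 − 313.00/1440.00 = 0.7826.
W_max = η_max · Q_H = 0.7826 × 698 = 546.3 kJ.

W_max ≈ 546.3 kJ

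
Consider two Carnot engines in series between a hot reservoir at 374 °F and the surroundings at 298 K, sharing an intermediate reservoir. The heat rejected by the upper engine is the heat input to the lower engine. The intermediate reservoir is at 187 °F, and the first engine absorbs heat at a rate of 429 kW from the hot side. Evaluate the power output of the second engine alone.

T_H = 374 °F → (374 − 32) × 5/9 = 190.00 °C = 463.15 K.
T_m = 187 °F → (187 − 32) × 5/9 = 86.11 °C = 359.26 K.
Heat entering the second stage: Q_m = Q_H·(T_m/T_H) = 429 × 359.26/463.15 = 333 kW.
Second-stage efficiency η₂ = 1 − T_C/T_m = 1 − 298.00/359.26 = 0.1705, so W₂ = η₂·Q_m = 56.7 kW.

Ẇ₂ ≈ 56.7 kW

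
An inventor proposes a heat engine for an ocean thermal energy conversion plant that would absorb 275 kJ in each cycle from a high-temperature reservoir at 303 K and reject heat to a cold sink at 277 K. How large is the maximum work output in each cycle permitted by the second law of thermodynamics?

W_max ≈ 23.60 kJ

The second-law ceiling is the Carnot efficiency, η_max = 1 − T_C/T_H = 1 − 277.00/303.00 = 0.0858.
W_max = η_max · Q_H = 0.0858 × 275 = 23.60 kJ.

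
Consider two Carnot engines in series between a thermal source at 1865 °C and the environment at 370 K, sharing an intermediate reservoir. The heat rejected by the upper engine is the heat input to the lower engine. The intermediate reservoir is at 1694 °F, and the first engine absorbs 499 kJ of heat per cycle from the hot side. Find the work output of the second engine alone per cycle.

T_H = 1865 °C → 1865 + 273.15 = 2138.15 K.
T_m = 1694 °F → (1694 − 32) × 5/9 = 923.33 °C = 1196.48 K.
Heat entering the second stage: Q_m = Q_H·(T_m/T_H) = 499 × 1196.48/2138.15 = 279 kJ.
Second-stage efficiency η₂ = 1 − T_C/T_m = 1 − 370.00/1196.48 = 0.6908, so W₂ = η₂·Q_m = 193 kJ.

W₂ ≈ 193 kJ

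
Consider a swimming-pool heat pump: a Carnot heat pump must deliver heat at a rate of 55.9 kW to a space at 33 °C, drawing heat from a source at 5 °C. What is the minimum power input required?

Ẇ_in ≈ 5.113 kW

T_H = 33 °C → 33 + 273.15 = 306.15 K.
T_C = 5 °C → 5 + 273.15 = 278.15 K.
Reversible heating COP: COP_HP = T_H/(T_H − T_C) = 306.15/28.00 = 10.9339.
W = Q_H/COP_HP = 55.9/10.9339 = 5.113 kW.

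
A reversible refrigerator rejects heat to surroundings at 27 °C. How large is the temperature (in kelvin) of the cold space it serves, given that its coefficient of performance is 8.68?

T_H = 27 °C → 27 + 273.15 = 300.15 K.
COP_R = T_C/(T_H − T_C) ⇒ T_C = T_H·COP_R/(1 + COP_R) = 300.15 × 8.68/(1 + 8.68) = 269 K.

T_C ≈ 269 K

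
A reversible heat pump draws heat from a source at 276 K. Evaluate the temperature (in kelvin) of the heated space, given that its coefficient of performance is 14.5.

COP_HP = T_H/(T_H − T_C) ⇒ T_H = T_C·COP_HP/(COP_HP − 1) = 276.00 × 14.5/(14.5 − 1) = 296 K.

T_H ≈ 296 K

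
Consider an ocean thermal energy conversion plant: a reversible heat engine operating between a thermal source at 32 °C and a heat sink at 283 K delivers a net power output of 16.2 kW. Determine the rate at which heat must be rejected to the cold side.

T_H = 32 °C → 32 + 273.15 = 305.15 K.
The Carnot efficiency is η = 1 − T_C/T_H = 1 − 283.00/305.15 = 0.0726.
Since Q_C/Q_H = T_C/T_H and Q_H = W/η, Q_C = W·T_C/(T_H − T_C) = 16.2 × 283.00/22.15 = 207.0 kW.

Q̇_C ≈ 207.0 kW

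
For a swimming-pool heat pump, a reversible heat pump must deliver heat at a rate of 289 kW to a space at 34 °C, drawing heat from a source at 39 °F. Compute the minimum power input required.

T_H = 34 °C → 34 + 273.15 = 307.15 K.
T_C = 39 °F → (39 − 32) × 5/9 = 3.89 °C = 277.04 K.
COP_HP = T_H/(T_H − T_C) = 307.15/30.11 = 10.2006.
W = Q_H/COP_HP = 289/10.2006 = 28.33 kW.

Ẇ_in ≈ 28.33 kW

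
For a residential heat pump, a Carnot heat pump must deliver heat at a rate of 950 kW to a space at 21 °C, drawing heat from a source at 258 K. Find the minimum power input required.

Ẇ_in ≈ 116.8 kW

T_H = 21 °C → 21 + 273.15 = 294.15 K.
For a reversible heat pump, COP_HP = T_H/(T_H − T_C) = 294.15/36.15 = 8.1369.
W = Q_H/COP_HP = 950/8.1369 = 116.8 kW.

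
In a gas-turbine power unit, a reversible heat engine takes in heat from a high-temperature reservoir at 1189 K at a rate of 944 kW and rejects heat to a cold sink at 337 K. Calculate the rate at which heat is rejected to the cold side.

Q̇_C ≈ 268 kW

The Carnot efficiency is η = 1 − T_C/T_H = 1 − 337.00/1189.00 = 0.7166.
For a reversible cycle Q_C/Q_H = T_C/T_H, so Q_C = 944 × 337.00/1189.00 = 268 kW.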